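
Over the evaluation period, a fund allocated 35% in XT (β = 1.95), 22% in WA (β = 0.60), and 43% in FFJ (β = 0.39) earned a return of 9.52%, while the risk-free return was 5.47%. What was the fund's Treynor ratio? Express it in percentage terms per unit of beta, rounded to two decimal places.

4.12%

β_P = 0.35×1.95 + 0.22×0.60 + 0.43×0.39 = 0.9822
Treynor = (R_P − R_f) / β_P = (9.52% − 5.47%) / 0.9822 = 4.05% / 0.9822 = 4.12%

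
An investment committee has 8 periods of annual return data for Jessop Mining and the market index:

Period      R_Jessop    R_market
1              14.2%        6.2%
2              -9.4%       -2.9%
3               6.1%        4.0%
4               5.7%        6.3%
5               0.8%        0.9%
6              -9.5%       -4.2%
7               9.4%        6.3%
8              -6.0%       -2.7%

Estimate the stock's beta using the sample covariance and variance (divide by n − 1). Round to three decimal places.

Mean R_i = (14.2 − 9.4 + 6.1 + 5.7 + 0.8 − 9.5 + 9.4 − 6.0) / 8 = 1.4125%
Mean R_m = (6.2 − 2.9 + 4.0 + 6.3 + 0.9 − 4.2 + 6.3 − 2.7) / 8 = 1.7375%
Σ(R_i − R̄_i)(R_m − R̄_m) = 272.0163  ⇒  Cov = 272.0163 / 7 = 38.8595
Σ(R_m − R̄_m)² = 143.8188  ⇒  Var(R_m) = 143.8188 / 7 = 20.5455
β = Cov / Var(R_m) = 38.8595 / 20.5455 = 1.8914

1.891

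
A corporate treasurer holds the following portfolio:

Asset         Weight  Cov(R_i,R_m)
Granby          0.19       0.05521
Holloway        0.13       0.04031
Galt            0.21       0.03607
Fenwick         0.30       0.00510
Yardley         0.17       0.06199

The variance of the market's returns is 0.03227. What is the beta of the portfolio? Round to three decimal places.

β_Granby = 0.05521 / 0.03227 = 1.7109
β_Holloway = 0.04031 / 0.03227 = 1.2491
β_Galt = 0.03607 / 0.03227 = 1.1178
β_Fenwick = 0.00510 / 0.03227 = 0.1580
β_Yardley = 0.06199 / 0.03227 = 1.9210
β_P = Σ w_i β_i = 0.19×1.7109 + 0.13×1.2491 + 0.21×1.1178 + 0.30×0.1580 + 0.17×1.9210 = 1.0962

1.096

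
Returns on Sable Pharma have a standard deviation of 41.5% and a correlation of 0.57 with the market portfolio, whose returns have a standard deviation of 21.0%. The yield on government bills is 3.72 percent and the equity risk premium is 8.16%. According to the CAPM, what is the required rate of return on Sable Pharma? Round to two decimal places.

β = ρ × σ_i / σ_m = 0.57 × 41.5% / 21.0% = 1.1264
E(R) = 3.72% + 1.1264 × 8.16% = 12.91%

12.91%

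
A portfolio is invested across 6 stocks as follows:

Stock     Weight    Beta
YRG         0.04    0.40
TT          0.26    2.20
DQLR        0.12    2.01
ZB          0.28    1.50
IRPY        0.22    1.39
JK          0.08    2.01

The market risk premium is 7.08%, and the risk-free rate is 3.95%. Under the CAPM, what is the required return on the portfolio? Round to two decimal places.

16.10%

β_P = Σ w_i β_i = 0.04×0.40 + 0.26×2.20 + 0.12×2.01 + 0.28×1.50 + 0.22×1.39 + 0.08×2.01 = 1.7158
E(R_P) = R_f + β_P × MRP = 3.95% + 1.7158 × 7.08% = 16.10%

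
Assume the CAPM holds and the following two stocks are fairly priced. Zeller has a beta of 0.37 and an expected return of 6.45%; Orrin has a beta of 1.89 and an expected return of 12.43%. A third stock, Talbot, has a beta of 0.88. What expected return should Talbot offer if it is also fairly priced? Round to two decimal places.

MRP (SML slope) = (12.43% − 6.45%) / (1.89 − 0.37) = 5.98% / 1.52 = 3.9342%
R_f (intercept) = 6.45% − 0.37 × 3.9342% = 4.9943%
E(R_Talbot) = R_f + β × MRP = 4.9943% + 0.88 × 3.9342% = 8.46%

8.46%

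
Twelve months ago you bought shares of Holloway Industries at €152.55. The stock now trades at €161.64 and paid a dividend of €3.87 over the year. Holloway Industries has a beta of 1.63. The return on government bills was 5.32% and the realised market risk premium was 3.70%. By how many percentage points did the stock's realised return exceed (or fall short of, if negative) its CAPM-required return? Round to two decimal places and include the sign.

Realised HPR = (P1 + D1 − P0) / P0 = (161.64 + 3.87 − 152.55) / 152.55 = 12.96 / 152.55 = 8.4956%
CAPM required = R_f + β·MRP = 5.32% + 1.63 × 3.70% = 11.3510%
α = realised − required = 8.4956% − 11.3510% = -2.86%

-2.86%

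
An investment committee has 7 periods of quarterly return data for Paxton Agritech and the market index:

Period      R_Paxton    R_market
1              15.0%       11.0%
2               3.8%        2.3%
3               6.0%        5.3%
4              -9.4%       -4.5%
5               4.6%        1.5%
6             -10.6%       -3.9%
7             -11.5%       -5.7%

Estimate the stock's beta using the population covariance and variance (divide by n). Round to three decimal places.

1.656

Mean R_i = (15.0 + 3.8 + 6.0 − 9.4 + 4.6 − 10.6 − 11.5) / 7 = -0.3000%
Mean R_m = (11.0 + 2.3 + 5.3 − 4.5 + 1.5 − 3.9 − 5.7) / 7 = 0.8571%
Σ(R_i − R̄_i)(R_m − R̄_m) = 363.4300  ⇒  Cov = 363.4300 / 7 = 51.9186
Σ(R_m − R̄_m)² = 219.4371  ⇒  Var(R_m) = 219.4371 / 7 = 31.3482
β = Cov / Var(R_m) = 51.9186 / 31.3482 = 1.6562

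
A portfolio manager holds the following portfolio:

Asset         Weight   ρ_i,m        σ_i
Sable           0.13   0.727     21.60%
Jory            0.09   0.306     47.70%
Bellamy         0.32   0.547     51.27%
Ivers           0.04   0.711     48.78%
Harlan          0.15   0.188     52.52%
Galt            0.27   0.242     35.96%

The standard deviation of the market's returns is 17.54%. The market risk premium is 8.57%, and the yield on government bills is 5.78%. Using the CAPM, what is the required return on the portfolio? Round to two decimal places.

14.35%

β_Sable = 0.727 × 21.60% / 17.54% = 0.8953
β_Jory = 0.306 × 47.70% / 17.54% = 0.8322
β_Bellamy = 0.547 × 51.27% / 17.54% = 1.5989
β_Ivers = 0.711 × 48.78% / 17.54% = 1.9773
β_Harlan = 0.188 × 52.52% / 17.54% = 0.5629
β_Galt = 0.242 × 35.96% / 17.54% = 0.4961
β_P = Σ w_i β_i = 0.13×0.8953 + 0.09×0.8322 + 0.32×1.5989 + 0.04×1.9773 + 0.15×0.5629 + 0.27×0.4961 = 1.0004
E(R_P) = R_f + β_P × MRP = 5.78% + 1.0004 × 8.57% = 14.35%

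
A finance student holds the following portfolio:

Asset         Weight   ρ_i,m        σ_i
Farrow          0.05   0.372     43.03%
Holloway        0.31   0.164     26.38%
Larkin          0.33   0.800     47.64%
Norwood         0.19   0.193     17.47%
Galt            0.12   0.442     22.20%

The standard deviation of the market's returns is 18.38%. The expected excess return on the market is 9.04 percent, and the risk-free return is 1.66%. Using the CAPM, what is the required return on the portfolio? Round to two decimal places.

β_Farrow = 0.372 × 43.03% / 18.38% = 0.8709
β_Holloway = 0.164 × 26.38% / 18.38% = 0.2354
β_Larkin = 0.800 × 47.64% / 18.38% = 2.0736
β_Norwood = 0.193 × 17.47% / 18.38% = 0.1834
β_Galt = 0.442 × 22.20% / 18.38% = 0.5339
β_P = Σ w_i β_i = 0.05×0.8709 + 0.31×0.2354 + 0.33×2.0736 + 0.19×0.1834 + 0.12×0.5339 = 0.8997
E(R_P) = R_f + β_P × MRP = 1.66% + 0.8997 × 9.04% = 9.79%

9.79%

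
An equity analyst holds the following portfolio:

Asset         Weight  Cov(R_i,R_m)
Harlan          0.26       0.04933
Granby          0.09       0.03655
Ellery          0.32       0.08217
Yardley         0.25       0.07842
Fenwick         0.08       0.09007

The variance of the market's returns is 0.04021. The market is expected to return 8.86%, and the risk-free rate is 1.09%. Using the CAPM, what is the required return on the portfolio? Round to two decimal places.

14.47%

β_Harlan = 0.04933 / 0.04021 = 1.2268
β_Granby = 0.03655 / 0.04021 = 0.9090
β_Ellery = 0.08217 / 0.04021 = 2.0435
β_Yardley = 0.07842 / 0.04021 = 1.9503
β_Fenwick = 0.09007 / 0.04021 = 2.2400
β_P = Σ w_i β_i = 0.26×1.2268 + 0.09×0.9090 + 0.32×2.0435 + 0.25×1.9503 + 0.08×2.2400 = 1.7215
MRP = 8.86% − 1.09% = 7.77%
E(R_P) = R_f + β_P × MRP = 1.09% + 1.7215 × 7.77% = 14.47%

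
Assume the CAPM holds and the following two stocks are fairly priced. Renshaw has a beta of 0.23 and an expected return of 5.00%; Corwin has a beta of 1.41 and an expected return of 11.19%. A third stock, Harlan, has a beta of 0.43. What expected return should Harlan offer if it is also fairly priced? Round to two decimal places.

6.05%

MRP (SML slope) = (11.19% − 5.00%) / (1.41 − 0.23) = 6.19% / 1.18 = 5.2458%
R_f (intercept) = 5.00% − 0.23 × 5.2458% = 3.7935%
E(R_Harlan) = R_f + β × MRP = 3.7935% + 0.43 × 5.2458% = 6.05%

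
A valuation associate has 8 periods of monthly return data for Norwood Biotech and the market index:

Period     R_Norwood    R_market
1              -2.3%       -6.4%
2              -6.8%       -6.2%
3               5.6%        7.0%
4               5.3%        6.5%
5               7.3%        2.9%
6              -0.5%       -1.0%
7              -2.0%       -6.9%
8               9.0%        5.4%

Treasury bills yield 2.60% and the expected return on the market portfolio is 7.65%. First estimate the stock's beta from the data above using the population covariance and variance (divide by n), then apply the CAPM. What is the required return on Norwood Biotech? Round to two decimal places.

6.77%

Mean R_i = (-2.3 − 6.8 + 5.6 + 5.3 + 7.3 − 0.5 − 2.0 + 9.0) / 8 = 1.9500%
Mean R_m = (-6.4 − 6.2 + 7.0 + 6.5 + 2.9 − 1.0 − 6.9 + 5.4) / 8 = 0.1625%
Σ(R_i − R̄_i)(R_m − R̄_m) = 212.0650  ⇒  Cov = 212.0650 / 8 = 26.5081
Σ(R_m − R̄_m)² = 256.6188  ⇒  Var(R_m) = 256.6188 / 8 = 32.0774
β = Cov / Var(R_m) = 26.5081 / 32.0774 = 0.8264
MRP = 7.65% − 2.60% = 5.05%
E(R) = R_f + β × MRP = 2.60% + 0.8264 × 5.05% = 6.77%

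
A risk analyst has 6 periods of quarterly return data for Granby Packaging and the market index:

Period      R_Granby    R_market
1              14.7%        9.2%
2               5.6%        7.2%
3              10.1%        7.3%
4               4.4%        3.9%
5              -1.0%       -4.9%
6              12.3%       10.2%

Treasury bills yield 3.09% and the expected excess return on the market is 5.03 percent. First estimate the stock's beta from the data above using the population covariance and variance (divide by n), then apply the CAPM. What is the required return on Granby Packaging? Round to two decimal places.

7.84%

Mean R_i = (14.7 + 5.6 + 10.1 + 4.4 − 1.0 + 12.3) / 6 = 7.6833%
Mean R_m = (9.2 + 7.2 + 7.3 + 3.9 − 4.9 + 10.2) / 6 = 5.4833%
Σ(R_i − R̄_i)(R_m − R̄_m) = 144.0283  ⇒  Cov = 144.0283 / 6 = 24.0047
Σ(R_m − R̄_m)² = 152.6283  ⇒  Var(R_m) = 152.6283 / 6 = 25.4381
β = Cov / Var(R_m) = 24.0047 / 25.4381 = 0.9437
E(R) = R_f + β × MRP = 3.09% + 0.9437 × 5.03% = 7.84%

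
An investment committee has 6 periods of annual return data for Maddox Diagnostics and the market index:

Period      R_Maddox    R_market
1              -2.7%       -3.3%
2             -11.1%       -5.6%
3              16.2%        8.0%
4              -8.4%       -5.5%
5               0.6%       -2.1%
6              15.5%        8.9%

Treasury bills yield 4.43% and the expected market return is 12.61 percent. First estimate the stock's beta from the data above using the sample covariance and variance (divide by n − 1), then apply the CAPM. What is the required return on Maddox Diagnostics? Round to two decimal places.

Mean R_i = (-2.7 − 11.1 + 16.2 − 8.4 + 0.6 + 15.5) / 6 = 1.6833%
Mean R_m = (-3.3 − 5.6 + 8.0 − 5.5 − 2.1 + 8.9) / 6 = 0.0667%
Σ(R_i − R̄_i)(R_m − R̄_m) = 382.8867  ⇒  Cov = 382.8867 / 5 = 76.5773
Σ(R_m − R̄_m)² = 220.0933  ⇒  Var(R_m) = 220.0933 / 5 = 44.0187
β = Cov / Var(R_m) = 76.5773 / 44.0187 = 1.7397
MRP = 12.61% − 4.43% = 8.18%
E(R) = R_f + β × MRP = 4.43% + 1.7397 × 8.18% = 18.66%

18.66%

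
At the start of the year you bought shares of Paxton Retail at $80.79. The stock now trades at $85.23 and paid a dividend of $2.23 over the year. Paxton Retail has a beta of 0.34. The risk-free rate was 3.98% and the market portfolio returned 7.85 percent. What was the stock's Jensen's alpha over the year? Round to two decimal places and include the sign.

+2.96%

Realised HPR = (P1 + D1 − P0) / P0 = (85.23 + 2.23 − 80.79) / 80.79 = 6.67 / 80.79 = 8.2560%
MRP = 7.85% − 3.98% = 3.87%
CAPM required = R_f + β·MRP = 3.98% + 0.34 × 3.87% = 5.2958%
α = realised − required = 8.2560% − 5.2958% = +2.96%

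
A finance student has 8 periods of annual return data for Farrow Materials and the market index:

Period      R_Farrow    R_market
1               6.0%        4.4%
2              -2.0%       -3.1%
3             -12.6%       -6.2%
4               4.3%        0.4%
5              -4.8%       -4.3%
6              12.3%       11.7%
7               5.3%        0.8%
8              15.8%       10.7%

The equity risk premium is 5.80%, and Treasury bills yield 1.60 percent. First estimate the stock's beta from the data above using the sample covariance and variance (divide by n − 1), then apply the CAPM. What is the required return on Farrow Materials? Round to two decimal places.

Mean R_i = (6.0 − 2.0 − 12.6 + 4.3 − 4.8 + 12.3 + 5.3 + 15.8) / 8 = 3.0375%
Mean R_m = (4.4 − 3.1 − 6.2 + 0.4 − 4.3 + 11.7 + 0.8 + 10.7) / 8 = 1.8000%
Σ(R_i − R̄_i)(R_m − R̄_m) = 406.5500  ⇒  Cov = 406.5500 / 7 = 58.0786
Σ(R_m − R̄_m)² = 312.1600  ⇒  Var(R_m) = 312.1600 / 7 = 44.5943
β = Cov / Var(R_m) = 58.0786 / 44.5943 = 1.3024
E(R) = R_f + β × MRP = 1.60% + 1.3024 × 5.80% = 9.15%

9.15%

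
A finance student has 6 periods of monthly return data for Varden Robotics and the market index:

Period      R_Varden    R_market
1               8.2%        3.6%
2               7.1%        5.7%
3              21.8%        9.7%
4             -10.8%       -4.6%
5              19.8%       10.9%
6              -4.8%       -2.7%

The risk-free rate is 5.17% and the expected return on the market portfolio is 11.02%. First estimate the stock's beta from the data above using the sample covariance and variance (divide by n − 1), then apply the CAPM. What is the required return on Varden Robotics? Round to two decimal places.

16.90%

Mean R_i = (8.2 + 7.1 + 21.8 − 10.8 + 19.8 − 4.8) / 6 = 6.8833%
Mean R_m = (3.6 + 5.7 + 9.7 − 4.6 + 10.9 − 2.7) / 6 = 3.7667%
Σ(R_i − R̄_i)(R_m − R̄_m) = 404.3467  ⇒  Cov = 404.3467 / 5 = 80.8693
Σ(R_m − R̄_m)² = 201.6733  ⇒  Var(R_m) = 201.6733 / 5 = 40.3347
β = Cov / Var(R_m) = 80.8693 / 40.3347 = 2.0050
MRP = 11.02% − 5.17% = 5.85%
E(R) = R_f + β × MRP = 5.17% + 2.0050 × 5.85% = 16.90%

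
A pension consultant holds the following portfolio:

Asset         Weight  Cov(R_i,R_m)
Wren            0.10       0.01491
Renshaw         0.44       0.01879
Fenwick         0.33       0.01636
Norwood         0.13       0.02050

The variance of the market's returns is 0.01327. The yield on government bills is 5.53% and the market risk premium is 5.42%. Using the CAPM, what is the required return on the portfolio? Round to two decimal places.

12.81%

β_Wren = 0.01491 / 0.01327 = 1.1236
β_Renshaw = 0.01879 / 0.01327 = 1.4160
β_Fenwick = 0.01636 / 0.01327 = 1.2329
β_Norwood = 0.02050 / 0.01327 = 1.5448
β_P = Σ w_i β_i = 0.10×1.1236 + 0.44×1.4160 + 0.33×1.2329 + 0.13×1.5448 = 1.3431
E(R_P) = R_f + β_P × MRP = 5.53% + 1.3431 × 5.42% = 12.81%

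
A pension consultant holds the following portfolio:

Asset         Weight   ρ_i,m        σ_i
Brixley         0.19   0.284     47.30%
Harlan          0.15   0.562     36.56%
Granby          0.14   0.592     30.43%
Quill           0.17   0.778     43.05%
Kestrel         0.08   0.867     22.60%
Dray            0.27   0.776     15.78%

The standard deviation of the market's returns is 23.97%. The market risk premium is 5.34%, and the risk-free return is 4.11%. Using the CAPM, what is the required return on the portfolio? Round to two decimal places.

β_Brixley = 0.284 × 47.30% / 23.97% = 0.5604
β_Harlan = 0.562 × 36.56% / 23.97% = 0.8572
β_Granby = 0.592 × 30.43% / 23.97% = 0.7515
β_Quill = 0.778 × 43.05% / 23.97% = 1.3973
β_Kestrel = 0.867 × 22.60% / 23.97% = 0.8174
β_Dray = 0.776 × 15.78% / 23.97% = 0.5109
β_P = Σ w_i β_i = 0.19×0.5604 + 0.15×0.8572 + 0.14×0.7515 + 0.17×1.3973 + 0.08×0.8174 + 0.27×0.5109 = 0.7811
E(R_P) = R_f + β_P × MRP = 4.11% + 0.7811 × 5.34% = 8.28%

8.28%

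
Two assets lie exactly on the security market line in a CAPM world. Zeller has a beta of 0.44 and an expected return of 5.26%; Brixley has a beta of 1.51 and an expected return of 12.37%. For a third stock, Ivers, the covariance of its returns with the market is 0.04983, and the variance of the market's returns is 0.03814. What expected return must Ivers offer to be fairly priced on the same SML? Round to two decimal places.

MRP = (12.37% − 5.26%) / (1.51 − 0.44) = 6.6449%
R_f = 5.26% − 0.44 × 6.6449% = 2.3362%
β_Ivers = Cov / Var(R_m) = 0.04983 / 0.03814 = 1.3065
E(R_Ivers) = R_f + β × MRP = 2.3362% + 1.3065 × 6.6449% = 11.02%

11.02%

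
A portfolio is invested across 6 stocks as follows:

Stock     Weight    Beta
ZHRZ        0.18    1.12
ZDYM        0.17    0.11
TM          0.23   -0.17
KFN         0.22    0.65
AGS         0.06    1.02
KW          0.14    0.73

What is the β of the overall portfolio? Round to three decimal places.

β_P = Σ w_i β_i = 0.18×1.12 + 0.17×0.11 + 0.23×-0.17 + 0.22×0.65 + 0.06×1.02 + 0.14×0.73 = 0.4876

0.488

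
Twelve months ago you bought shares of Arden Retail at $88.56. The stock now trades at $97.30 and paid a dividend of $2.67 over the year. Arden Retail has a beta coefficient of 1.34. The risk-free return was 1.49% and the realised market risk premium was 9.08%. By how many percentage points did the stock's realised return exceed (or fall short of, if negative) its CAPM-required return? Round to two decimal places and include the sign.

-0.77%

Realised HPR = (P1 + D1 − P0) / P0 = (97.30 + 2.67 − 88.56) / 88.56 = 11.41 / 88.56 = 12.8839%
CAPM required = R_f + β·MRP = 1.49% + 1.34 × 9.08% = 13.6572%
α = realised − required = 12.8839% − 13.6572% = -0.77%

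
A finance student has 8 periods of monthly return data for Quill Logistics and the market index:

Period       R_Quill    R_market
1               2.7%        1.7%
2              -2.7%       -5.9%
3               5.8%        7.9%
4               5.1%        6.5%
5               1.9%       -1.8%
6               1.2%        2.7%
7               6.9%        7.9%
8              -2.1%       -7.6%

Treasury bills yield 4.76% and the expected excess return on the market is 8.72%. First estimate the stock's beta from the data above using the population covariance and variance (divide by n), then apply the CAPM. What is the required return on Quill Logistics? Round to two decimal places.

Mean R_i = (2.7 − 2.7 + 5.8 + 5.1 + 1.9 + 1.2 + 6.9 − 2.1) / 8 = 2.3500%
Mean R_m = (1.7 − 5.9 + 7.9 + 6.5 − 1.8 + 2.7 + 7.9 − 7.6) / 8 = 1.4250%
Σ(R_i − R̄_i)(R_m − R̄_m) = 142.9900  ⇒  Cov = 142.9900 / 8 = 17.8738
Σ(R_m − R̄_m)² = 256.8150  ⇒  Var(R_m) = 256.8150 / 8 = 32.1019
β = Cov / Var(R_m) = 17.8738 / 32.1019 = 0.5568
E(R) = R_f + β × MRP = 4.76% + 0.5568 × 8.72% = 9.62%

9.62%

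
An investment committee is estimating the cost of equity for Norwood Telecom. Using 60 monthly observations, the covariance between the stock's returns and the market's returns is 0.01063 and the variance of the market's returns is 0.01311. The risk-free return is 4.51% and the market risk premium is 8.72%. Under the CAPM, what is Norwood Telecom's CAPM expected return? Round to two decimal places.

11.58%

β = Cov(R_i, R_m) / Var(R_m) = 0.01063 / 0.01311 = 0.8108
E(R) = R_f + β × MRP = 4.51% + 0.8108 × 8.72% = 11.58%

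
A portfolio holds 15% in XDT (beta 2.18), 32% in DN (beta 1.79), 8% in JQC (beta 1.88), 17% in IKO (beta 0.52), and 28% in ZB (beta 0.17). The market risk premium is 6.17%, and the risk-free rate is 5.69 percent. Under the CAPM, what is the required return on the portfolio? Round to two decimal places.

13.01%

β_P = Σ w_i β_i = 0.15×2.18 + 0.32×1.79 + 0.08×1.88 + 0.17×0.52 + 0.28×0.17 = 1.1862
E(R_P) = R_f + β_P × MRP = 5.69% + 1.1862 × 6.17% = 13.01%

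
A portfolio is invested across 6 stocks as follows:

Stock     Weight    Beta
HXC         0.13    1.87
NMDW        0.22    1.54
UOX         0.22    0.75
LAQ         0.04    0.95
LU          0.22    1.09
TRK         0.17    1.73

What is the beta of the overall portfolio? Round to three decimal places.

β_P = Σ w_i β_i = 0.13×1.87 + 0.22×1.54 + 0.22×0.75 + 0.04×0.95 + 0.22×1.09 + 0.17×1.73 = 1.3188

1.319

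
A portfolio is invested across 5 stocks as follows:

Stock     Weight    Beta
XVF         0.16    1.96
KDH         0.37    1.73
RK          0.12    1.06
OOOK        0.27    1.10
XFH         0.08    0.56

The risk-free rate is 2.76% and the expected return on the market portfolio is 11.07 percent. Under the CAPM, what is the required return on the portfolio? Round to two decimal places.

14.58%

β_P = Σ w_i β_i = 0.16×1.96 + 0.37×1.73 + 0.12×1.06 + 0.27×1.10 + 0.08×0.56 = 1.4227
MRP = 11.07% − 2.76% = 8.31%
E(R_P) = R_f + β_P × MRP = 2.76% + 1.4227 × 8.31% = 14.58%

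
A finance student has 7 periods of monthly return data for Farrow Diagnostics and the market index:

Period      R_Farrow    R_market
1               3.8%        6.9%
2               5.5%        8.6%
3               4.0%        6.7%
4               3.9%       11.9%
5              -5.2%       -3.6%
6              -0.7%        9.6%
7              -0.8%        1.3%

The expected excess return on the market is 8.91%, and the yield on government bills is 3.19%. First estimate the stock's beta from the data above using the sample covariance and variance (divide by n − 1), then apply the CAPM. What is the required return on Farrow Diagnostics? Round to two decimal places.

8.20%

Mean R_i = (3.8 + 5.5 + 4.0 + 3.9 − 5.2 − 0.7 − 0.8) / 7 = 1.5000%
Mean R_m = (6.9 + 8.6 + 6.7 + 11.9 − 3.6 + 9.6 + 1.3) / 7 = 5.9143%
Σ(R_i − R̄_i)(R_m − R̄_m) = 95.5900  ⇒  Cov = 95.5900 / 6 = 15.9317
Σ(R_m − R̄_m)² = 170.0286  ⇒  Var(R_m) = 170.0286 / 6 = 28.3381
β = Cov / Var(R_m) = 15.9317 / 28.3381 = 0.5622
E(R) = R_f + β × MRP = 3.19% + 0.5622 × 8.91% = 8.20%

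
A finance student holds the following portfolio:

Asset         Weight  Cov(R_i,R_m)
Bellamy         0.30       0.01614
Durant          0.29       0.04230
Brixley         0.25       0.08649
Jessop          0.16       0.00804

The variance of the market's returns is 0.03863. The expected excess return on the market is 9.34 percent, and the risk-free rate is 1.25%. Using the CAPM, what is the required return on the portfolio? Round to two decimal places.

10.93%

β_Bellamy = 0.01614 / 0.03863 = 0.4178
β_Durant = 0.04230 / 0.03863 = 1.0950
β_Brixley = 0.08649 / 0.03863 = 2.2389
β_Jessop = 0.00804 / 0.03863 = 0.2081
β_P = Σ w_i β_i = 0.30×0.4178 + 0.29×1.0950 + 0.25×2.2389 + 0.16×0.2081 = 1.0359
E(R_P) = R_f + β_P × MRP = 1.25% + 1.0359 × 9.34% = 10.93%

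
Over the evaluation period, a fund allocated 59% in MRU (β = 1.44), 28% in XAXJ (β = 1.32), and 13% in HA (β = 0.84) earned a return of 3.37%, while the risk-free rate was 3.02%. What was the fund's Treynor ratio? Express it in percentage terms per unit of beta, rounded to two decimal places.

0.26%

β_P = 0.59×1.44 + 0.28×1.32 + 0.13×0.84 = 1.3284
Treynor = (R_P − R_f) / β_P = (3.37% − 3.02%) / 1.3284 = 0.35% / 1.3284 = 0.26%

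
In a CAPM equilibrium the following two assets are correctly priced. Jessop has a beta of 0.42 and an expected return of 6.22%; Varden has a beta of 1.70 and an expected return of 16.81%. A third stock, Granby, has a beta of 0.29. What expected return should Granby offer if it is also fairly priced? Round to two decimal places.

5.14%

MRP (SML slope) = (16.81% − 6.22%) / (1.70 − 0.42) = 10.59% / 1.28 = 8.2734%
R_f (intercept) = 6.22% − 0.42 × 8.2734% = 2.7452%
E(R_Granby) = R_f + β × MRP = 2.7452% + 0.29 × 8.2734% = 5.14%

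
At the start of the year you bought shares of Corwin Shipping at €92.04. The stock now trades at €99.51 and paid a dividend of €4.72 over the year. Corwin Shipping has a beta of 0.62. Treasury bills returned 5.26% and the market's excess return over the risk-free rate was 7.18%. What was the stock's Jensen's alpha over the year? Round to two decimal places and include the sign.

Realised HPR = (P1 + D1 − P0) / P0 = (99.51 + 4.72 − 92.04) / 92.04 = 12.19 / 92.04 = 13.2442%
CAPM required = R_f + β·MRP = 5.26% + 0.62 × 7.18% = 9.7116%
α = realised − required = 13.2442% − 9.7116% = +3.53%

+3.53%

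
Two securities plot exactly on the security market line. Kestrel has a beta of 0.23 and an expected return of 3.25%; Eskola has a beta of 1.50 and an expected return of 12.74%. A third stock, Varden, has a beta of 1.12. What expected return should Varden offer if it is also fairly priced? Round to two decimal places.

MRP (SML slope) = (12.74% − 3.25%) / (1.50 − 0.23) = 9.49% / 1.27 = 7.4724%
R_f (intercept) = 3.25% − 0.23 × 7.4724% = 1.5313%
E(R_Varden) = R_f + β × MRP = 1.5313% + 1.12 × 7.4724% = 9.90%

9.90%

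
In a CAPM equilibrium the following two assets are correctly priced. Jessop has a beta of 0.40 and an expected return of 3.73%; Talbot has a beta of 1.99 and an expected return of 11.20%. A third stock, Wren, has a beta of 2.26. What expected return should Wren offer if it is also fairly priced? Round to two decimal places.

MRP (SML slope) = (11.20% − 3.73%) / (1.99 − 0.40) = 7.47% / 1.59 = 4.6981%
R_f (intercept) = 3.73% − 0.40 × 4.6981% = 1.8508%
E(R_Wren) = R_f + β × MRP = 1.8508% + 2.26 × 4.6981% = 12.47%

12.47%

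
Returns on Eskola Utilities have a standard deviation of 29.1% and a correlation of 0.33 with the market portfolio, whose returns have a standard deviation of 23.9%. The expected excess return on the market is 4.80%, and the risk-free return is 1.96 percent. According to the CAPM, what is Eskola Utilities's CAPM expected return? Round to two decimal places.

3.89%

β = ρ × σ_i / σ_m = 0.33 × 29.1% / 23.9% = 0.4018
E(R) = 1.96% + 0.4018 × 4.80% = 3.89%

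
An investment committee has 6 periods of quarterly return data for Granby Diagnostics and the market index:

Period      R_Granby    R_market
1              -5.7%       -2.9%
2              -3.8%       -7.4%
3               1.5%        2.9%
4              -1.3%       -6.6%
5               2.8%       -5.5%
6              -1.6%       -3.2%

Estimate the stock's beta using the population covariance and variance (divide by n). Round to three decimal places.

Mean R_i = (-5.7 − 3.8 + 1.5 − 1.3 + 2.8 − 1.6) / 6 = -1.3500%
Mean R_m = (-2.9 − 7.4 + 2.9 − 6.6 − 5.5 − 3.2) / 6 = -3.7833%
Σ(R_i − R̄_i)(R_m − R̄_m) = 16.6550  ⇒  Cov = 16.6550 / 6 = 2.7758
Σ(R_m − R̄_m)² = 69.7483  ⇒  Var(R_m) = 69.7483 / 6 = 11.6247
β = Cov / Var(R_m) = 2.7758 / 11.6247 = 0.2388

0.239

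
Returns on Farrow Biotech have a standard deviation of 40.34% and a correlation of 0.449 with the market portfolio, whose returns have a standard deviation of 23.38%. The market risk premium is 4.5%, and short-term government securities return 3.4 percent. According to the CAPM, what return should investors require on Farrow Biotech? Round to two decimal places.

β = ρ × σ_i / σ_m = 0.449 × 40.34% / 23.38% = 0.7747
E(R) = 3.4% + 0.7747 × 4.5% = 6.89%

6.89%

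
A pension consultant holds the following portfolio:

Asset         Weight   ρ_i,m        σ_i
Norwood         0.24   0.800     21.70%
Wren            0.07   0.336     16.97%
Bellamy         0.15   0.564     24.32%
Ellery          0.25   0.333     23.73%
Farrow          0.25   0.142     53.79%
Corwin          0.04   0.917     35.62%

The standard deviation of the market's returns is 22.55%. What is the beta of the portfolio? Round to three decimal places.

0.524

β_Norwood = 0.800 × 21.70% / 22.55% = 0.7698
β_Wren = 0.336 × 16.97% / 22.55% = 0.2529
β_Bellamy = 0.564 × 24.32% / 22.55% = 0.6083
β_Ellery = 0.333 × 23.73% / 22.55% = 0.3504
β_Farrow = 0.142 × 53.79% / 22.55% = 0.3387
β_Corwin = 0.917 × 35.62% / 22.55% = 1.4485
β_P = Σ w_i β_i = 0.24×0.7698 + 0.07×0.2529 + 0.15×0.6083 + 0.25×0.3504 + 0.25×0.3387 + 0.04×1.4485 = 0.5239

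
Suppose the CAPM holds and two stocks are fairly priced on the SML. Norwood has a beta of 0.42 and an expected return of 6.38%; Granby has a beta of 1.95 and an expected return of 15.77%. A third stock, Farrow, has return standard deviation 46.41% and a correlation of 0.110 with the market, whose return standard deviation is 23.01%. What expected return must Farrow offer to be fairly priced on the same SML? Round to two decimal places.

5.16%

MRP = (15.77% − 6.38%) / (1.95 − 0.42) = 6.1373%
R_f = 6.38% − 0.42 × 6.1373% = 3.8023%
β_Farrow = ρ·σ_i/σ_m = 0.110 × 46.41 / 23.01 = 0.2219
E(R_Farrow) = R_f + β × MRP = 3.8023% + 0.2219 × 6.1373% = 5.16%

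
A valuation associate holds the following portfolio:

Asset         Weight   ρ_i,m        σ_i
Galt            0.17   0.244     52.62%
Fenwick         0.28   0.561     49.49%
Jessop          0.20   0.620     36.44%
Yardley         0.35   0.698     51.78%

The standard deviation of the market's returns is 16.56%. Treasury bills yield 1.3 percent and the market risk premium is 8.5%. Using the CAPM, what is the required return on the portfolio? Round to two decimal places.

15.22%

β_Galt = 0.244 × 52.62% / 16.56% = 0.7753
β_Fenwick = 0.561 × 49.49% / 16.56% = 1.6766
β_Jessop = 0.620 × 36.44% / 16.56% = 1.3643
β_Yardley = 0.698 × 51.78% / 16.56% = 2.1825
β_P = Σ w_i β_i = 0.17×0.7753 + 0.28×1.6766 + 0.20×1.3643 + 0.35×2.1825 = 1.6380
E(R_P) = R_f + β_P × MRP = 1.3% + 1.6380 × 8.5% = 15.22%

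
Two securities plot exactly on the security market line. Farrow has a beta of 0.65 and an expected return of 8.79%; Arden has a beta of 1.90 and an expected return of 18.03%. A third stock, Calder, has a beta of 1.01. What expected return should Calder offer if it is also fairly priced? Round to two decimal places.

11.45%

MRP (SML slope) = (18.03% − 8.79%) / (1.90 − 0.65) = 9.24% / 1.25 = 7.3920%
R_f (intercept) = 8.79% − 0.65 × 7.3920% = 3.9852%
E(R_Calder) = R_f + β × MRP = 3.9852% + 1.01 × 7.3920% = 11.45%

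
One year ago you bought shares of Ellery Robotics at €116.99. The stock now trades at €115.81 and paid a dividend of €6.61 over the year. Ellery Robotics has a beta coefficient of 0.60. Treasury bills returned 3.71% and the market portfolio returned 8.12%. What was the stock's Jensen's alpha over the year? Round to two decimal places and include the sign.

Realised HPR = (P1 + D1 − P0) / P0 = (115.81 + 6.61 − 116.99) / 116.99 = 5.43 / 116.99 = 4.6414%
MRP = 8.12% − 3.71% = 4.41%
CAPM required = R_f + β·MRP = 3.71% + 0.60 × 4.41% = 6.3560%
α = realised − required = 4.6414% − 6.3560% = -1.71%

-1.71%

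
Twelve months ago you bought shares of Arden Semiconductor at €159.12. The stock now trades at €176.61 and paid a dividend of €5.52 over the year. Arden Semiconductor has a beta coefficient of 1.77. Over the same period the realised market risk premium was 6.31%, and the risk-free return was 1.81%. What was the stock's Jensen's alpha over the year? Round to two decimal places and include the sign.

+1.48%

Realised HPR = (P1 + D1 − P0) / P0 = (176.61 + 5.52 − 159.12) / 159.12 = 23.01 / 159.12 = 14.4608%
CAPM required = R_f + β·MRP = 1.81% + 1.77 × 6.31% = 12.9787%
α = realised − required = 14.4608% − 12.9787% = +1.48%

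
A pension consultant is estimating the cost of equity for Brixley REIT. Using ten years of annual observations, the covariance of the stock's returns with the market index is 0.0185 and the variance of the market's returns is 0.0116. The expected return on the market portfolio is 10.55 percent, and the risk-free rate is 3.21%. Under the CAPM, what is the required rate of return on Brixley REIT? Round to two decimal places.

β = Cov(R_i, R_m) / Var(R_m) = 0.0185 / 0.0116 = 1.5948
MRP = 10.55% − 3.21% = 7.34%
E(R) = R_f + β × MRP = 3.21% + 1.5948 × 7.34% = 14.92%

14.92%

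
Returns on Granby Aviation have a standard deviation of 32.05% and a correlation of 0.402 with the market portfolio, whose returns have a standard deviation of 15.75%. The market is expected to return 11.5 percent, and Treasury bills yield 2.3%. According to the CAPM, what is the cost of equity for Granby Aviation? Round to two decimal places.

β = ρ × σ_i / σ_m = 0.402 × 32.05% / 15.75% = 0.8180
MRP = 11.5% − 2.3% = 9.20%
E(R) = 2.3% + 0.8180 × 9.2% = 9.83%

9.83%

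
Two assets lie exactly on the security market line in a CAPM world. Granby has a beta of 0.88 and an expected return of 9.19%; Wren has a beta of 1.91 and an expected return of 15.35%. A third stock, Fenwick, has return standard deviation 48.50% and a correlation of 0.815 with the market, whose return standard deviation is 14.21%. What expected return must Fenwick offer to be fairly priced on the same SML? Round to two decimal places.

20.56%

MRP = (15.35% − 9.19%) / (1.91 − 0.88) = 5.9806%
R_f = 9.19% − 0.88 × 5.9806% = 3.9271%
β_Fenwick = ρ·σ_i/σ_m = 0.815 × 48.50 / 14.21 = 2.7817
E(R_Fenwick) = R_f + β × MRP = 3.9271% + 2.7817 × 5.9806% = 20.56%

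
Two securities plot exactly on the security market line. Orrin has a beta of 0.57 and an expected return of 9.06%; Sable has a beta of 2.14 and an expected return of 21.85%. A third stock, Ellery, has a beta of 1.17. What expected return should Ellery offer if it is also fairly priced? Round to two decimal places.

MRP (SML slope) = (21.85% − 9.06%) / (2.14 − 0.57) = 12.79% / 1.57 = 8.1465%
R_f (intercept) = 9.06% − 0.57 × 8.1465% = 4.4165%
E(R_Ellery) = R_f + β × MRP = 4.4165% + 1.17 × 8.1465% = 13.95%

13.95%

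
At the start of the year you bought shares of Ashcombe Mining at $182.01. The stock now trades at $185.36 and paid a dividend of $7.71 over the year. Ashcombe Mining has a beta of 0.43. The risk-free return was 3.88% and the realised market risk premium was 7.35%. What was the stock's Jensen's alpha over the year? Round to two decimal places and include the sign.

-0.96%

Realised HPR = (P1 + D1 − P0) / P0 = (185.36 + 7.71 − 182.01) / 182.01 = 11.06 / 182.01 = 6.0766%
CAPM required = R_f + β·MRP = 3.88% + 0.43 × 7.35% = 7.0405%
α = realised − required = 6.0766% − 7.0405% = -0.96%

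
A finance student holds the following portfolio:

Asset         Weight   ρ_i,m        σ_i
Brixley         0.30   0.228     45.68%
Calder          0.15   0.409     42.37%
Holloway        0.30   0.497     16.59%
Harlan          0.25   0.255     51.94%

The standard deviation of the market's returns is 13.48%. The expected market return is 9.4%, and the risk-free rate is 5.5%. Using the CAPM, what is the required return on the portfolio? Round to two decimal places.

8.83%

β_Brixley = 0.228 × 45.68% / 13.48% = 0.7726
β_Calder = 0.409 × 42.37% / 13.48% = 1.2856
β_Holloway = 0.497 × 16.59% / 13.48% = 0.6117
β_Harlan = 0.255 × 51.94% / 13.48% = 0.9825
β_P = Σ w_i β_i = 0.30×0.7726 + 0.15×1.2856 + 0.30×0.6117 + 0.25×0.9825 = 0.8538
MRP = 9.4% − 5.5% = 3.90%
E(R_P) = R_f + β_P × MRP = 5.5% + 0.8538 × 3.9% = 8.83%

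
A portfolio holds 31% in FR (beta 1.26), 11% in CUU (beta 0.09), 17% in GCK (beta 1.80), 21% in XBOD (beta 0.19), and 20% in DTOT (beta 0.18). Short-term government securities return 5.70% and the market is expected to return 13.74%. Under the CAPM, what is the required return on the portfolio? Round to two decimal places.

β_P = Σ w_i β_i = 0.31×1.26 + 0.11×0.09 + 0.17×1.80 + 0.21×0.19 + 0.20×0.18 = 0.7824
MRP = 13.74% − 5.70% = 8.04%
E(R_P) = R_f + β_P × MRP = 5.70% + 0.7824 × 8.04% = 11.99%

11.99%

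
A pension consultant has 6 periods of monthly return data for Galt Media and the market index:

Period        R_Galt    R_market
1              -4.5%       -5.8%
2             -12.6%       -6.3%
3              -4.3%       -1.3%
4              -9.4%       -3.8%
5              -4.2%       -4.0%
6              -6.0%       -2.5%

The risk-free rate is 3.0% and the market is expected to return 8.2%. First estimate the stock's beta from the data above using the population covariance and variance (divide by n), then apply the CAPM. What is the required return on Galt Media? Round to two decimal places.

Mean R_i = (-4.5 − 12.6 − 4.3 − 9.4 − 4.2 − 6.0) / 6 = -6.8333%
Mean R_m = (-5.8 − 6.3 − 1.3 − 3.8 − 4.0 − 2.5) / 6 = -3.9500%
Σ(R_i − R̄_i)(R_m − R̄_m) = 16.6400  ⇒  Cov = 16.6400 / 6 = 2.7733
Σ(R_m − R̄_m)² = 18.0950  ⇒  Var(R_m) = 18.0950 / 6 = 3.0158
β = Cov / Var(R_m) = 2.7733 / 3.0158 = 0.9196
MRP = 8.2% − 3.0% = 5.20%
E(R) = R_f + β × MRP = 3.0% + 0.9196 × 5.2% = 7.78%

7.78%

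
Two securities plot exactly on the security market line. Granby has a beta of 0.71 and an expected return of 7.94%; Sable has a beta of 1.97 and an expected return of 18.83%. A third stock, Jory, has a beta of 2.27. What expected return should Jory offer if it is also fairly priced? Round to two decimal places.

MRP (SML slope) = (18.83% − 7.94%) / (1.97 − 0.71) = 10.89% / 1.26 = 8.6429%
R_f (intercept) = 7.94% − 0.71 × 8.6429% = 1.8035%
E(R_Jory) = R_f + β × MRP = 1.8035% + 2.27 × 8.6429% = 21.42%

21.42%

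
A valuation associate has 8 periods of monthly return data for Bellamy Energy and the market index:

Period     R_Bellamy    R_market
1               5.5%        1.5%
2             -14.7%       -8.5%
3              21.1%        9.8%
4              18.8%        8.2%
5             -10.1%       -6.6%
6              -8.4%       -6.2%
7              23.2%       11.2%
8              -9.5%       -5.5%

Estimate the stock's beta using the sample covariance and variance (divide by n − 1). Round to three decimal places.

Mean R_i = (5.5 − 14.7 + 21.1 + 18.8 − 10.1 − 8.4 + 23.2 − 9.5) / 8 = 3.2375%
Mean R_m = (1.5 − 8.5 + 9.8 + 8.2 − 6.6 − 6.2 + 11.2 − 5.5) / 8 = 0.4875%
Σ(R_i − R̄_i)(R_m − R̄_m) = 912.3438  ⇒  Cov = 912.3438 / 7 = 130.3348
Σ(R_m − R̄_m)² = 473.5688  ⇒  Var(R_m) = 473.5688 / 7 = 67.6527
β = Cov / Var(R_m) = 130.3348 / 67.6527 = 1.9265

1.927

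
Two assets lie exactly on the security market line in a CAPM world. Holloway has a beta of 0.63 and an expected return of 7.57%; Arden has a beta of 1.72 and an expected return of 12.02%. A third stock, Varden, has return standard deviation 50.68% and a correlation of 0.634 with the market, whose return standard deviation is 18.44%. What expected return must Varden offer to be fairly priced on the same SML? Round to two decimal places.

MRP = (12.02% − 7.57%) / (1.72 − 0.63) = 4.0826%
R_f = 7.57% − 0.63 × 4.0826% = 4.9980%
β_Varden = ρ·σ_i/σ_m = 0.634 × 50.68 / 18.44 = 1.7425
E(R_Varden) = R_f + β × MRP = 4.9980% + 1.7425 × 4.0826% = 12.11%

12.11%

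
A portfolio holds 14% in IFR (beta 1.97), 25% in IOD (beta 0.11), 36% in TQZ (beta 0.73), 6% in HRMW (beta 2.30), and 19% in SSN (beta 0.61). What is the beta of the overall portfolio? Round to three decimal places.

β_P = Σ w_i β_i = 0.14×1.97 + 0.25×0.11 + 0.36×0.73 + 0.06×2.30 + 0.19×0.61 = 0.8200

0.820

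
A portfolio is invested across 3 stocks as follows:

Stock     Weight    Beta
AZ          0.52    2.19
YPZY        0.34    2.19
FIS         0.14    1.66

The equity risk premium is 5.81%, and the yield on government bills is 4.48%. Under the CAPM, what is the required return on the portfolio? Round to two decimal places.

16.77%

β_P = Σ w_i β_i = 0.52×2.19 + 0.34×2.19 + 0.14×1.66 = 2.1158
E(R_P) = R_f + β_P × MRP = 4.48% + 2.1158 × 5.81% = 16.77%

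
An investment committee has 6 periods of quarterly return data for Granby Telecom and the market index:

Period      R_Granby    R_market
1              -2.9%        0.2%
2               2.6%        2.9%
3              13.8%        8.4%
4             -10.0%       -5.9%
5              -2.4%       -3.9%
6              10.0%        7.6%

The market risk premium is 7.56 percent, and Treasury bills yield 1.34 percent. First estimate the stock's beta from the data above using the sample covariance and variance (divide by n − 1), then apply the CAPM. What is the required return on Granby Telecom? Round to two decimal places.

12.31%

Mean R_i = (-2.9 + 2.6 + 13.8 − 10.0 − 2.4 + 10.0) / 6 = 1.8500%
Mean R_m = (0.2 + 2.9 + 8.4 − 5.9 − 3.9 + 7.6) / 6 = 1.5500%
Σ(R_i − R̄_i)(R_m − R̄_m) = 250.0350  ⇒  Cov = 250.0350 / 5 = 50.0070
Σ(R_m − R̄_m)² = 172.3750  ⇒  Var(R_m) = 172.3750 / 5 = 34.4750
β = Cov / Var(R_m) = 50.0070 / 34.4750 = 1.4505
E(R) = R_f + β × MRP = 1.34% + 1.4505 × 7.56% = 12.31%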